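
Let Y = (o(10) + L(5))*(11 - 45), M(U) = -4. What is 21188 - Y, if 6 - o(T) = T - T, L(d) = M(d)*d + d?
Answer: 20882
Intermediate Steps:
L(d) = -3*d (L(d) = -4*d + d = -3*d)
o(T) = 6 (o(T) = 6 - (T - T) = 6 - 1*0 = 6 + 0 = 6)
Y = 306 (Y = (6 - 3*5)*(11 - 45) = (6 - 15)*(-34) = -9*(-34) = 306)
21188 - Y = 21188 - 1*306 = 21188 - 306 = 20882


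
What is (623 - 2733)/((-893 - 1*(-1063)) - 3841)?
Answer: 2110/3671 ≈ 0.57478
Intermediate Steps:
(623 - 2733)/((-893 - 1*(-1063)) - 3841) = -2110/((-893 + 1063) - 3841) = -2110/(170 - 3841) = -2110/(-3671) = -2110*(-1/3671) = 2110/3671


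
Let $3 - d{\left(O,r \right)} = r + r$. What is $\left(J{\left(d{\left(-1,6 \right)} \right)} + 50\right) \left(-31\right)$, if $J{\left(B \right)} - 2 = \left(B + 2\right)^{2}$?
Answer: $-3131$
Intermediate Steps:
$d{\left(O,r \right)} = 3 - 2 r$ ($d{\left(O,r \right)} = 3 - \left(r + r\right) = 3 - 2 r$)
$J{\left(B \right)} = 2 + \left(2 + B\right)^{2}$ ($J{\left(B \right)} = 2 + \left(B + 2\right)^{2} = 2 + \left(2 + B\right)^{2}$)
$\left(J{\left(d{\left(-1,6 \right)} \right)} + 50\right) \left(-31\right) = \left(\left(2 + \left(2 + \left(3 - 12\right)\right)^{2}\right) + 50\right) \left(-31\right) = \left(\left(2 + \left(2 - 9\right)^{2}\right) + 50\right) \left(-31\right) = \left(\left(2 + \left(-7\right)^{2}\right) + 50\right) \left(-31\right) = \left(\left(2 + 49\right) + 50\right) \left(-31\right) = \left(51 + 50\right) \left(-31\right) = 101 \left(-31\right) = -3131$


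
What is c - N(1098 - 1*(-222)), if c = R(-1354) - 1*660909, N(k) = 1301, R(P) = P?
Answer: -663564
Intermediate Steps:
c = -662263 (c = -1354 - 1*660909 = -1354 - 660909 = -662263)
c - N(1098 - 1*(-222)) = -662263 - 1*1301 = -662263 - 1301 = -663564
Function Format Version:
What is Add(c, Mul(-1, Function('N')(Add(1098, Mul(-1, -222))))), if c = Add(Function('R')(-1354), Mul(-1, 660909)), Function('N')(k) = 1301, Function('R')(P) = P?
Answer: -663564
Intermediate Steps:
c = -662263 (c = Add(-1354, Mul(-1, 660909)) = Add(-1354, -660909) = -662263)
Add(c, Mul(-1, Function('N')(Add(1098, Mul(-1, -222))))) = Add(-662263, Mul(-1, 1301)) = Add(-662263, -1301) = -663564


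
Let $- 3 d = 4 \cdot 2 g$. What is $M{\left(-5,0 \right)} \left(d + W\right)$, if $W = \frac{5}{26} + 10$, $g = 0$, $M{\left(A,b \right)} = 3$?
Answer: $\frac{795}{26} \approx 30.577$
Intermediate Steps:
$d = 0$ ($d = - \frac{4 \cdot 2 \cdot 0}{3} = - \frac{8 \cdot 0}{3} = \left(- \frac{1}{3}\right) 0 = 0$)
$W = \frac{265}{26}$ ($W = 5 \cdot \frac{1}{26} + 10 = \frac{5}{26} + 10 = \frac{265}{26} \approx 10.192$)
$M{\left(-5,0 \right)} \left(d + W\right) = 3 \left(0 + \frac{265}{26}\right) = 3 \cdot \frac{265}{26} = \frac{795}{26}$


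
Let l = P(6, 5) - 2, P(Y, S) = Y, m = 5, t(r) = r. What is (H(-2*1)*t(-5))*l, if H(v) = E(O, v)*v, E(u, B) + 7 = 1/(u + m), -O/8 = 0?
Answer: -272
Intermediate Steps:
O = 0 (O = -8*0 = 0)
E(u, B) = -7 + 1/(5 + u) (E(u, B) = -7 + 1/(u + 5) = -7 + 1/(5 + u))
H(v) = -34*v/5 (H(v) = ((-34 - 7*0)/(5 + 0))*v = ((-34 + 0)/5)*v = ((1/5)*(-34))*v = -34*v/5)
l = 4 (l = 6 - 2 = 4)
(H(-2*1)*t(-5))*l = (-(-68)/5*(-5))*4 = (-34/5*(-2)*(-5))*4 = ((68/5)*(-5))*4 = -68*4 = -272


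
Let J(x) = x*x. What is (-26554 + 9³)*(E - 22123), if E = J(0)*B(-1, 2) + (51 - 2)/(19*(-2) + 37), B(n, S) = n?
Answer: 572591900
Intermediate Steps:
J(x) = x²
E = -49 (E = 0²*(-1) + (51 - 2)/(19*(-2) + 37) = 0*(-1) + 49/(-38 + 37) = 0 + 49/(-1) = 0 + 49*(-1) = 0 - 49 = -49)
(-26554 + 9³)*(E - 22123) = (-26554 + 9³)*(-49 - 22123) = (-26554 + 729)*(-22172) = -25825*(-22172) = 572591900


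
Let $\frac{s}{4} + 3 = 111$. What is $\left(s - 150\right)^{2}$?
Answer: $79524$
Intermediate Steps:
$s = 432$ ($s = -12 + 4 \cdot 111 = -12 + 444 = 432$)
$\left(s - 150\right)^{2} = \left(432 - 150\right)^{2} = 282^{2} = 79524$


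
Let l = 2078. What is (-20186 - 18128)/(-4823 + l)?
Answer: 38314/2745 ≈ 13.958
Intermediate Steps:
(-20186 - 18128)/(-4823 + l) = (-20186 - 18128)/(-4823 + 2078) = -38314/(-2745) = -38314*(-1/2745) = 38314/2745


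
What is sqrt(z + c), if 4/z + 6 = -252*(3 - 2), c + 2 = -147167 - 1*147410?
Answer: I*sqrt(4902089397)/129 ≈ 542.75*I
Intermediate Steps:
c = -294579 (c = -2 + (-147167 - 1*147410) = -2 + (-147167 - 147410) = -2 - 294577 = -294579)
z = -2/129 (z = 4/(-6 - 252*(3 - 2)) = 4/(-6 - 252*1) = 4/(-6 - 252) = 4/(-258) = 4*(-1/258) = -2/129 ≈ -0.015504)
sqrt(z + c) = sqrt(-2/129 - 294579) = sqrt(-38000693/129) = I*sqrt(4902089397)/129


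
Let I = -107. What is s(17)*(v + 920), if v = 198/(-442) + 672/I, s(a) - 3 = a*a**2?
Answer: 106166599660/23647 ≈ 4.4896e+6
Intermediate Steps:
s(a) = 3 + a**3 (s(a) = 3 + a*a**2 = 3 + a**3)
v = -159105/23647 (v = 198/(-442) + 672/(-107) = 198*(-1/442) + 672*(-1/107) = -99/221 - 672/107 = -159105/23647 ≈ -6.7283)
s(17)*(v + 920) = (3 + 17**3)*(-159105/23647 + 920) = (3 + 4913)*(21596135/23647) = 4916*(21596135/23647) = 106166599660/23647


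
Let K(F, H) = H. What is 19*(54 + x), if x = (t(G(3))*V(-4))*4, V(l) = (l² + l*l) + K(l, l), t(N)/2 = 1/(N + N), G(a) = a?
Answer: 5206/3 ≈ 1735.3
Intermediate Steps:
t(N) = 1/N (t(N) = 2/(N + N) = 2/((2*N)) = 2*(1/(2*N)) = 1/N)
V(l) = l + 2*l² (V(l) = (l² + l*l) + l = (l² + l²) + l = 2*l² + l = l + 2*l²)
x = 112/3 (x = ((-4*(1 + 2*(-4)))/3)*4 = ((-4*(1 - 8))/3)*4 = ((-4*(-7))/3)*4 = ((⅓)*28)*4 = (28/3)*4 = 112/3 ≈ 37.333)
19*(54 + x) = 19*(54 + 112/3) = 19*(274/3) = 5206/3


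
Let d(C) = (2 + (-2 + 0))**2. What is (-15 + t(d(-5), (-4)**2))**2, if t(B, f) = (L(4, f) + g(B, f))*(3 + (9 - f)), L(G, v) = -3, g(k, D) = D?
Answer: 4489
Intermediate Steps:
d(C) = 0 (d(C) = (2 - 2)**2 = 0**2 = 0)
t(B, f) = (-3 + f)*(12 - f) (t(B, f) = (-3 + f)*(3 + (9 - f)) = (-3 + f)*(12 - f))
(-15 + t(d(-5), (-4)**2))**2 = (-15 + (-36 - ((-4)**2)**2 + 15*(-4)**2))**2 = (-15 + (-36 - 1*16**2 + 15*16))**2 = (-15 + (-36 - 1*256 + 240))**2 = (-15 + (-36 - 256 + 240))**2 = (-15 - 52)**2 = (-67)**2 = 4489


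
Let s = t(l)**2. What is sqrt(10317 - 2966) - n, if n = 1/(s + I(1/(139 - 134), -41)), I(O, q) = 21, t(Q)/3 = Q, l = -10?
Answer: -1/921 + sqrt(7351) ≈ 85.737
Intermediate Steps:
t(Q) = 3*Q
s = 900 (s = (3*(-10))**2 = (-30)**2 = 900)
n = 1/921 (n = 1/(900 + 21) = 1/921 ≈ 0.0010858)
sqrt(10317 - 2966) - n = sqrt(10317 - 2966) - 1*1/921 = sqrt(7351) - 1/921 = -1/921 + sqrt(7351)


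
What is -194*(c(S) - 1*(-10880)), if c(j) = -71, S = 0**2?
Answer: -2096946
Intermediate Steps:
S = 0
-194*(c(S) - 1*(-10880)) = -194*(-71 - 1*(-10880)) = -194*(-71 + 10880) = -194*10809 = -2096946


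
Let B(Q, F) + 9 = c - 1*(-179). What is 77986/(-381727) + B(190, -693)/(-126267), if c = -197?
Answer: -3278917211/16066507703 ≈ -0.20408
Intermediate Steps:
B(Q, F) = -27 (B(Q, F) = -9 + (-197 - 1*(-179)) = -9 + (-197 + 179) = -9 - 18 = -27)
77986/(-381727) + B(190, -693)/(-126267) = 77986/(-381727) - 27/(-126267) = 77986*(-1/381727) - 27*(-1/126267) = -77986/381727 + 9/42089 = -3278917211/16066507703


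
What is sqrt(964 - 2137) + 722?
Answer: 722 + I*sqrt(1173) ≈ 722.0 + 34.249*I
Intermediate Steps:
sqrt(964 - 2137) + 722 = sqrt(-1173) + 722 = I*sqrt(1173) + 722 = 722 + I*sqrt(1173)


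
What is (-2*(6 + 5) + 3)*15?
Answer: -285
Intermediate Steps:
(-2*(6 + 5) + 3)*15 = (-2*11 + 3)*15 = (-22 + 3)*15 = -19*15 = -285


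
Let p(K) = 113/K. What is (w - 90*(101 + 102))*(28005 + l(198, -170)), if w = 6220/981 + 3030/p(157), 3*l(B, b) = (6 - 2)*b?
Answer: -129828424849900/332559 ≈ -3.9039e+8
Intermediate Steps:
l(B, b) = 4*b/3 (l(B, b) = ((6 - 2)*b)/3 = (4*b)/3 = 4*b/3)
w = 467374370/110853 (w = 6220/981 + 3030/((113/157)) = 6220*(1/981) + 3030/((113*(1/157))) = 6220/981 + 3030/(113/157) = 6220/981 + 3030*(157/113) = 6220/981 + 475710/113 = 467374370/110853 ≈ 4216.2)
(w - 90*(101 + 102))*(28005 + l(198, -170)) = (467374370/110853 - 90*(101 + 102))*(28005 + (4/3)*(-170)) = (467374370/110853 - 90*203)*(28005 - 680/3) = (467374370/110853 - 18270)*(83335/3) = -1557909940/110853*83335/3 = -129828424849900/332559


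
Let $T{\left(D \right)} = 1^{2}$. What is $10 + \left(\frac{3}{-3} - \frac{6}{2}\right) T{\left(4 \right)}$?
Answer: $6$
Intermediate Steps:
$T{\left(D \right)} = 1$
$10 + \left(\frac{3}{-3} - \frac{6}{2}\right) T{\left(4 \right)} = 10 + \left(\frac{3}{-3} - \frac{6}{2}\right) 1 = 10 + \left(3 \left(- \frac{1}{3}\right) - 3\right) 1 = 10 + \left(-1 - 3\right) 1 = 10 - 4 = 6$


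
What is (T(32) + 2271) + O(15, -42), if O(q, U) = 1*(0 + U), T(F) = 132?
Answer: 2361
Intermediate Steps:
O(q, U) = U (O(q, U) = 1*U = U)
(T(32) + 2271) + O(15, -42) = (132 + 2271) - 42 = 2403 - 42 = 2361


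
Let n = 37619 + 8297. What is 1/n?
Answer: 1/45916 ≈ 2.1779e-5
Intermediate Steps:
n = 45916
1/n = 1/45916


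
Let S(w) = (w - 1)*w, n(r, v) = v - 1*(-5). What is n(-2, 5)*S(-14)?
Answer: 2100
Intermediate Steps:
n(r, v) = 5 + v (n(r, v) = v + 5 = 5 + v)
S(w) = w*(-1 + w) (S(w) = (-1 + w)*w = w*(-1 + w))
n(-2, 5)*S(-14) = (5 + 5)*(-14*(-1 - 14)) = 10*(-14*(-15)) = 10*210 = 2100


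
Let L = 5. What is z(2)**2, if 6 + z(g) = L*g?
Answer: 16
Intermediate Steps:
z(g) = -6 + 5*g
z(2)**2 = (-6 + 5*2)**2 = (-6 + 10)**2 = 4**2 = 16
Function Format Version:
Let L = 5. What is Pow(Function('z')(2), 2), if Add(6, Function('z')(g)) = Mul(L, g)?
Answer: 16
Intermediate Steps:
Function('z')(g) = Add(-6, Mul(5, g))
Pow(Function('z')(2), 2) = Pow(Add(-6, Mul(5, 2)), 2) = Pow(Add(-6, 10), 2) = Pow(4, 2) = 16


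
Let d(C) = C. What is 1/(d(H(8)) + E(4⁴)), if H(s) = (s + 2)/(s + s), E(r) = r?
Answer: 8/2053 ≈ 0.0038967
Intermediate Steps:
H(s) = (2 + s)/(2*s) (H(s) = (2 + s)/((2*s)) = (2 + s)*(1/(2*s)) = (2 + s)/(2*s))
1/(d(H(8)) + E(4⁴)) = 1/((½)*(2 + 8)/8 + 4⁴) = 1/((½)*(⅛)*10 + 256) = 1/(5/8 + 256) = 1/(2053/8) = 8/2053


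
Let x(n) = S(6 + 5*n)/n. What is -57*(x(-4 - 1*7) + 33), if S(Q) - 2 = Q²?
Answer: 116280/11 ≈ 10571.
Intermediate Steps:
S(Q) = 2 + Q²
x(n) = (2 + (6 + 5*n)²)/n
-57*(x(-4 - 1*7) + 33) = -57*((2 + (6 + 5*(-4 - 1*7))²)/(-4 - 1*7) + 33) = -57*((2 + (6 + 5*(-4 - 7))²)/(-4 - 7) + 33) = -57*((2 + (6 + 5*(-11))²)/(-11) + 33) = -57*(-(2 + (6 - 55)²)/11 + 33) = -57*(-(2 + (-49)²)/11 + 33) = -57*(-(2 + 2401)/11 + 33) = -57*(-1/11*2403 + 33) = -57*(-2403/11 + 33) = -57*(-2040/11) = 116280/11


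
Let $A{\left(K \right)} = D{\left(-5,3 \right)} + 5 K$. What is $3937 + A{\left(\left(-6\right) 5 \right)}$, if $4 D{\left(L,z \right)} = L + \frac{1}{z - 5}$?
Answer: $\frac{30285}{8} \approx 3785.6$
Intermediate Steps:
$D{\left(L,z \right)} = \frac{L}{4} + \frac{1}{4 \left(-5 + z\right)}$ ($D{\left(L,z \right)} = \frac{L + \frac{1}{z - 5}}{4} = \frac{L + \frac{1}{-5 + z}}{4} = \frac{L}{4} + \frac{1}{4 \left(-5 + z\right)}$)
$A{\left(K \right)} = - \frac{11}{8} + 5 K$ ($A{\left(K \right)} = \frac{1 - -25 - 15}{4 \left(-5 + 3\right)} + 5 K = \frac{1 + 25 - 15}{4 \left(-2\right)} + 5 K = \frac{1}{4} \left(- \frac{1}{2}\right) 11 + 5 K = - \frac{11}{8} + 5 K$)
$3937 + A{\left(\left(-6\right) 5 \right)} = 3937 + \left(- \frac{11}{8} + 5 \left(\left(-6\right) 5\right)\right) = 3937 + \left(- \frac{11}{8} + 5 \left(-30\right)\right) = 3937 - \frac{1211}{8} = \frac{30285}{8}$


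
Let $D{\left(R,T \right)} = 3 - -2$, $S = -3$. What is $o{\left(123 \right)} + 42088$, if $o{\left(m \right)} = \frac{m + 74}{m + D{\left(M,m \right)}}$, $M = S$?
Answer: $\frac{5387461}{128} \approx 42090.0$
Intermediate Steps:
$M = -3$
$D{\left(R,T \right)} = 5$ ($D{\left(R,T \right)} = 3 + 2 = 5$)
$o{\left(m \right)} = \frac{74 + m}{5 + m}$ ($o{\left(m \right)} = \frac{m + 74}{m + 5} = \frac{74 + m}{5 + m}$)
$o{\left(123 \right)} + 42088 = \frac{74 + 123}{5 + 123} + 42088 = \frac{1}{128} \cdot 197 + 42088 = \frac{197}{128} + 42088 = \frac{5387461}{128}$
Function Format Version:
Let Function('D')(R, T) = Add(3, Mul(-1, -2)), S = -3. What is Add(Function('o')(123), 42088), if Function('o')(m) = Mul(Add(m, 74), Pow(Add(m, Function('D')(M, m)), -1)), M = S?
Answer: Rational(5387461, 128) ≈ 42090.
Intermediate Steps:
M = -3
Function('D')(R, T) = 5 (Function('D')(R, T) = Add(3, 2) = 5)
Function('o')(m) = Mul(Pow(Add(5, m), -1), Add(74, m)) (Function('o')(m) = Mul(Add(m, 74), Pow(Add(m, 5), -1)) = Mul(Add(74, m), Pow(Add(5, m), -1)) = Mul(Pow(Add(5, m), -1), Add(74, m)))
Add(Function('o')(123), 42088) = Add(Mul(Pow(Add(5, 123), -1), Add(74, 123)), 42088) = Add(Mul(Pow(128, -1), 197), 42088) = Add(Mul(Rational(1, 128), 197), 42088) = Add(Rational(197, 128), 42088) = Rational(5387461, 128)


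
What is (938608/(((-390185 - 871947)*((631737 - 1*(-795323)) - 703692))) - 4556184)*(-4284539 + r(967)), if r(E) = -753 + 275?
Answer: 1114032579662887522626879/57061618786 ≈ 1.9523e+13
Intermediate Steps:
r(E) = -478
(938608/(((-390185 - 871947)*((631737 - 1*(-795323)) - 703692))) - 4556184)*(-4284539 + r(967)) = (938608/(((-390185 - 871947)*((631737 - 1*(-795323)) - 703692))) - 4556184)*(-4284539 - 478) = (938608/((-1262132*((631737 + 795323) - 703692))) - 4556184)*(-4285017) = (938608/((-1262132*(1427060 - 703692))) - 4556184)*(-4285017) = (938608/((-1262132*723368)) - 4556184)*(-4285017) = (938608/(-912985900576) - 4556184)*(-4285017) = (938608*(-1/912985900576) - 4556184)*(-4285017) = (-58663/57061618786 - 4556184)*(-4285017) = -259983234526931287/57061618786*(-4285017) = 1114032579662887522626879/57061618786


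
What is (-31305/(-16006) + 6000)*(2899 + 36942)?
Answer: 3827417498505/16006 ≈ 2.3912e+8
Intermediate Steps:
(-31305/(-16006) + 6000)*(2899 + 36942) = (-31305*(-1/16006) + 6000)*39841 = (31305/16006 + 6000)*39841 = (96067305/16006)*39841 = 3827417498505/16006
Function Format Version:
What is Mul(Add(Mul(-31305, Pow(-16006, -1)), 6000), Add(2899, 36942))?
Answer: Rational(3827417498505, 16006) ≈ 2.3912e+8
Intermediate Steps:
Mul(Add(Mul(-31305, Pow(-16006, -1)), 6000), Add(2899, 36942)) = Mul(Add(Mul(-31305, Rational(-1, 16006)), 6000), 39841) = Mul(Add(Rational(31305, 16006), 6000), 39841) = Mul(Rational(96067305, 16006), 39841) = Rational(3827417498505, 16006)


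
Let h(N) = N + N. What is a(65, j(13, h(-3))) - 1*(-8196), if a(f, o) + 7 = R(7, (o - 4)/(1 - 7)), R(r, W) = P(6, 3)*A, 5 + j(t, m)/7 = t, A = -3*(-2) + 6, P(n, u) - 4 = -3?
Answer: 8201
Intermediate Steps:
h(N) = 2*N
P(n, u) = 1 (P(n, u) = 4 - 3 = 1)
A = 12 (A = 6 + 6 = 12)
j(t, m) = -35 + 7*t
R(r, W) = 12 (R(r, W) = 1*12 = 12)
a(f, o) = 5 (a(f, o) = -7 + 12 = 5)
a(65, j(13, h(-3))) - 1*(-8196) = 5 - 1*(-8196) = 5 + 8196 = 8201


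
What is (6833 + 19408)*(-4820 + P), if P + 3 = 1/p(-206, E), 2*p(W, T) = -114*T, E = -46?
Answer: -110613731035/874 ≈ -1.2656e+8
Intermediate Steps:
p(W, T) = -57*T (p(W, T) = (-114*T)/2 = -57*T)
P = -7865/2622 (P = -3 + 1/(-57*(-46)) = -3 + 1/2622 = -7865/2622 ≈ -2.9996)
(6833 + 19408)*(-4820 + P) = (6833 + 19408)*(-4820 - 7865/2622) = 26241*(-12645905/2622) = -110613731035/874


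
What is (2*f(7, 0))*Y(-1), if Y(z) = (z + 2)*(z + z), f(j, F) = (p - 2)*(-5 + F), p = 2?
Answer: 0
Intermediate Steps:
f(j, F) = 0 (f(j, F) = (2 - 2)*(-5 + F) = 0*(-5 + F) = 0)
Y(z) = 2*z*(2 + z) (Y(z) = (2 + z)*(2*z) = 2*z*(2 + z))
(2*f(7, 0))*Y(-1) = (2*0)*(2*(-1)*(2 - 1)) = 0*(2*(-1)*1) = 0*(-2) = 0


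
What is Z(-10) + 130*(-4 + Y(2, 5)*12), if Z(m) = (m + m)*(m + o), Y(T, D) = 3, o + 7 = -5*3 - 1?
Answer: 4820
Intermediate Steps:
o = -23 (o = -7 + (-5*3 - 1) = -7 + (-15 - 1) = -7 - 16 = -23)
Z(m) = 2*m*(-23 + m) (Z(m) = (m + m)*(m - 23) = (2*m)*(-23 + m) = 2*m*(-23 + m))
Z(-10) + 130*(-4 + Y(2, 5)*12) = 2*(-10)*(-23 - 10) + 130*(-4 + 3*12) = 2*(-10)*(-33) + 130*(-4 + 36) = 660 + 130*32 = 660 + 4160 = 4820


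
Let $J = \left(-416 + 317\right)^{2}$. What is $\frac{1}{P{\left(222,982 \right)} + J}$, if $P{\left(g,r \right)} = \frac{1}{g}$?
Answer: $\frac{222}{2175823} \approx 0.00010203$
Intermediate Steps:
$J = 9801$ ($J = \left(-99\right)^{2} = 9801$)
$\frac{1}{P{\left(222,982 \right)} + J} = \frac{1}{\frac{1}{222} + 9801} = \frac{1}{\frac{2175823}{222}} = \frac{222}{2175823}$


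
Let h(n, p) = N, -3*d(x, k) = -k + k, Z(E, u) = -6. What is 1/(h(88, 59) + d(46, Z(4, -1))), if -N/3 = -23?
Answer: 1/69 ≈ 0.014493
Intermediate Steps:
N = 69 (N = -3*(-23) = 69)
d(x, k) = 0 (d(x, k) = -(-k + k)/3 = -⅓*0 = 0)
h(n, p) = 69
1/(h(88, 59) + d(46, Z(4, -1))) = 1/(69 + 0) = 1/69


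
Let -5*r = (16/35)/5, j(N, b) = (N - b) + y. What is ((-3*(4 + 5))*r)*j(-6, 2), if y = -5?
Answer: -5616/875 ≈ -6.4183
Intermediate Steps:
j(N, b) = -5 + N - b (j(N, b) = (N - b) - 5 = -5 + N - b)
r = -16/875 (r = -16/35/(5*5) = -16*(1/35)/(5*5) = -16/(175*5) = -1/5*16/175 = -16/875 ≈ -0.018286)
((-3*(4 + 5))*r)*j(-6, 2) = (-3*(4 + 5)*(-16/875))*(-5 - 6 - 1*2) = (-3*9*(-16/875))*(-5 - 6 - 2) = -27*(-16/875)*(-13) = (432/875)*(-13) = -5616/875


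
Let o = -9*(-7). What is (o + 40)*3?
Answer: 309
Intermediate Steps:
o = 63
(o + 40)*3 = (63 + 40)*3 = 103*3 = 309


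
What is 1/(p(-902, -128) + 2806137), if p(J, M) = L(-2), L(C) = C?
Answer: 1/2806135 ≈ 3.5636e-7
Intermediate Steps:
p(J, M) = -2
1/(p(-902, -128) + 2806137) = 1/(-2 + 2806137) = 1/2806135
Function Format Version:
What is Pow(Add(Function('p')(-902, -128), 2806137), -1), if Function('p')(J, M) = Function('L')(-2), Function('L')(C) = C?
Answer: Rational(1, 2806135) ≈ 3.5636e-7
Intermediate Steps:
Function('p')(J, M) = -2
Pow(Add(Function('p')(-902, -128), 2806137), -1) = Pow(Add(-2, 2806137), -1) = Pow(2806135, -1) = Rational(1, 2806135)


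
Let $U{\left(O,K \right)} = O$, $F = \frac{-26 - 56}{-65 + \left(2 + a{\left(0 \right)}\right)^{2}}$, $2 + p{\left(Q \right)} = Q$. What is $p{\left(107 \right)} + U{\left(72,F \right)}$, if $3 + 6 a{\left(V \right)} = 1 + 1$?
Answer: $177$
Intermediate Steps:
$a{\left(V \right)} = - \frac{1}{6}$ ($a{\left(V \right)} = - \frac{1}{2} + \frac{1 + 1}{6} = - \frac{1}{2} + \frac{1}{6} \cdot 2 = - \frac{1}{2} + \frac{1}{3} = - \frac{1}{6}$)
$p{\left(Q \right)} = -2 + Q$
$F = \frac{2952}{2219}$ ($F = \frac{-26 - 56}{-65 + \left(2 - \frac{1}{6}\right)^{2}} = - \frac{82}{-65 + \left(\frac{11}{6}\right)^{2}} = - \frac{82}{-65 + \frac{121}{36}} = - \frac{82}{- \frac{2219}{36}} = \left(-82\right) \left(- \frac{36}{2219}\right) = \frac{2952}{2219} \approx 1.3303$)
$p{\left(107 \right)} + U{\left(72,F \right)} = \left(-2 + 107\right) + 72 = 105 + 72 = 177$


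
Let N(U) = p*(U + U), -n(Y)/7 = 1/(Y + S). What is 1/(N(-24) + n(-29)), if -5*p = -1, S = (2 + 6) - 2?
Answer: -115/1069 ≈ -0.10758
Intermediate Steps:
S = 6 (S = 8 - 2 = 6)
p = ⅕ (p = -⅕*(-1) = ⅕ ≈ 0.20000)
n(Y) = -7/(6 + Y) (n(Y) = -7/(Y + 6) = -7/(6 + Y))
N(U) = 2*U/5 (N(U) = (U + U)/5 = (2*U)/5 = 2*U/5)
1/(N(-24) + n(-29)) = 1/((⅖)*(-24) - 7/(6 - 29)) = 1/(-48/5 - 7/(-23)) = 1/(-48/5 - 7*(-1/23)) = 1/(-48/5 + 7/23) = 1/(-1069/115) = -115/1069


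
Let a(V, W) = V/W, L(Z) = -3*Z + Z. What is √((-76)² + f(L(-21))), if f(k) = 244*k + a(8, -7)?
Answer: 4*√49070/7 ≈ 126.58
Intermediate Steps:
L(Z) = -2*Z
f(k) = -8/7 + 244*k (f(k) = 244*k + 8/(-7) = 244*k + 8*(-⅐) = 244*k - 8/7 = -8/7 + 244*k)
√((-76)² + f(L(-21))) = √((-76)² + (-8/7 + 244*(-2*(-21)))) = √(5776 + (-8/7 + 244*42)) = √(5776 + (-8/7 + 10248)) = √(5776 + 71728/7) = √(112160/7) = 4*√49070/7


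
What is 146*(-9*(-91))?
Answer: 119574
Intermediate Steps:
146*(-9*(-91)) = 146*819 = 119574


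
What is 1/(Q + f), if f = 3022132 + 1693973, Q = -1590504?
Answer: 1/3125601 ≈ 3.1994e-7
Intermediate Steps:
f = 4716105
1/(Q + f) = 1/(-1590504 + 4716105) = 1/3125601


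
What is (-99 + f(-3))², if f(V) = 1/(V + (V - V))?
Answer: 88804/9 ≈ 9867.1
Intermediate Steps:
f(V) = 1/V (f(V) = 1/(V + 0) = 1/V)
(-99 + f(-3))² = (-99 + 1/(-3))² = (-99 - ⅓)² = (-298/3)² = 88804/9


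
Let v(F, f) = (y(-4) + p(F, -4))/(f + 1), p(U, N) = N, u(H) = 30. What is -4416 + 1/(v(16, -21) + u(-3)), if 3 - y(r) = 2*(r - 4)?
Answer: -516668/117 ≈ -4416.0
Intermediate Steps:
y(r) = 11 - 2*r (y(r) = 3 - 2*(r - 4) = 3 - 2*(-4 + r) = 3 - (-8 + 2*r) = 3 + (8 - 2*r) = 11 - 2*r)
v(F, f) = 15/(1 + f) (v(F, f) = ((11 - 2*(-4)) - 4)/(f + 1) = ((11 + 8) - 4)/(1 + f) = (19 - 4)/(1 + f) = 15/(1 + f))
-4416 + 1/(v(16, -21) + u(-3)) = -4416 + 1/(15/(1 - 21) + 30) = -4416 + 1/(15/(-20) + 30) = -4416 + 1/(15*(-1/20) + 30) = -4416 + 1/(-¾ + 30) = -4416 + 1/(117/4) = -4416 + 4/117 = -516668/117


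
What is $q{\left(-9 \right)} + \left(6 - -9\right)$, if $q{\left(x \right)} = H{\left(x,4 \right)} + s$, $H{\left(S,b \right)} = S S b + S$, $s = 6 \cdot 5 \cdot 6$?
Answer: $510$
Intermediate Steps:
$s = 180$ ($s = 30 \cdot 6 = 180$)
$H{\left(S,b \right)} = S + b S^{2}$ ($H{\left(S,b \right)} = S^{2} b + S = b S^{2} + S = S + b S^{2}$)
$q{\left(x \right)} = 180 + x \left(1 + 4 x\right)$ ($q{\left(x \right)} = x \left(1 + x 4\right) + 180 = x \left(1 + 4 x\right) + 180 = 180 + x \left(1 + 4 x\right)$)
$q{\left(-9 \right)} + \left(6 - -9\right) = \left(180 - 9 \left(1 + 4 \left(-9\right)\right)\right) + \left(6 - -9\right) = \left(180 - 9 \left(1 - 36\right)\right) + \left(6 + 9\right) = \left(180 - -315\right) + 15 = \left(180 + 315\right) + 15 = 495 + 15 = 510$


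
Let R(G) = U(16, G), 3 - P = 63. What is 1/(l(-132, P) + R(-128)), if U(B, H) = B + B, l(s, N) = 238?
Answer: 1/270 ≈ 0.0037037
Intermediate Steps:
P = -60 (P = 3 - 1*63 = 3 - 63 = -60)
U(B, H) = 2*B
R(G) = 32 (R(G) = 2*16 = 32)
1/(l(-132, P) + R(-128)) = 1/(238 + 32) = 1/270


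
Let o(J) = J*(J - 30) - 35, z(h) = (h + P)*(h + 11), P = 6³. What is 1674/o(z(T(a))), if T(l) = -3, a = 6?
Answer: 1674/2852461 ≈ 0.00058686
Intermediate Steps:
P = 216
z(h) = (11 + h)*(216 + h) (z(h) = (h + 216)*(h + 11) = (216 + h)*(11 + h) = (11 + h)*(216 + h))
o(J) = -35 + J*(-30 + J) (o(J) = J*(-30 + J) - 35 = -35 + J*(-30 + J))
1674/o(z(T(a))) = 1674/(-35 + (2376 + (-3)² + 227*(-3))² - 30*(2376 + (-3)² + 227*(-3))) = 1674/(-35 + (2376 + 9 - 681)² - 30*(2376 + 9 - 681)) = 1674/(-35 + 1704² - 30*1704) = 1674/(-35 + 2903616 - 51120) = 1674/2852461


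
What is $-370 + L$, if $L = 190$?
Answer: $-180$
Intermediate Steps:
$-370 + L = -370 + 190 = -180$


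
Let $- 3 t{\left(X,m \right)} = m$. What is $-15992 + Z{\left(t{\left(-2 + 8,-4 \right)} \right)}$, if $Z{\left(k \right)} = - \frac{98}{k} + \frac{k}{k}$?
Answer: $- \frac{32129}{2} \approx -16065.0$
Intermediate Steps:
$t{\left(X,m \right)} = - \frac{m}{3}$
$Z{\left(k \right)} = 1 - \frac{98}{k}$ ($Z{\left(k \right)} = - \frac{98}{k} + 1 = 1 - \frac{98}{k}$)
$-15992 + Z{\left(t{\left(-2 + 8,-4 \right)} \right)} = -15992 + \frac{-98 - - \frac{4}{3}}{\left(- \frac{1}{3}\right) \left(-4\right)} = -15992 + \frac{-98 + \frac{4}{3}}{\frac{4}{3}} = -15992 + \frac{3}{4} \left(- \frac{290}{3}\right) = -15992 - \frac{145}{2} = - \frac{32129}{2}$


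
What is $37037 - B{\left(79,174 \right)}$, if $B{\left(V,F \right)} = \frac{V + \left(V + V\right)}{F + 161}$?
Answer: $\frac{12407158}{335} \approx 37036.0$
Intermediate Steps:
$B{\left(V,F \right)} = \frac{3 V}{161 + F}$ ($B{\left(V,F \right)} = \frac{V + 2 V}{161 + F} = \frac{3 V}{161 + F}$)
$37037 - B{\left(79,174 \right)} = 37037 - 3 \cdot 79 \frac{1}{161 + 174} = 37037 - 3 \cdot 79 \cdot \frac{1}{335} = 37037 - \frac{237}{335} = \frac{12407158}{335}$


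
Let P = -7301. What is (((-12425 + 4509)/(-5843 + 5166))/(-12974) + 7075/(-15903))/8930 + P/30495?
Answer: -15980527727206699/66733954689625470 ≈ -0.23947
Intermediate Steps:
(((-12425 + 4509)/(-5843 + 5166))/(-12974) + 7075/(-15903))/8930 + P/30495 = (((-12425 + 4509)/(-5843 + 5166))/(-12974) + 7075/(-15903))/8930 - 7301/30495 = (-7916/(-677)*(-1/12974) + 7075*(-1/15903))*(1/8930) - 7301*1/30495 = (-7916*(-1/677)*(-1/12974) - 7075/15903)*(1/8930) - 7301/30495 = ((7916/677)*(-1/12974) - 7075/15903)*(1/8930) - 7301/30495 = (-3958/4391699 - 7075/15903)*(1/8930) - 7301/30495 = -31134214499/69841189197*1/8930 - 7301/30495 = -31134214499/623681819529210 - 7301/30495 = -15980527727206699/66733954689625470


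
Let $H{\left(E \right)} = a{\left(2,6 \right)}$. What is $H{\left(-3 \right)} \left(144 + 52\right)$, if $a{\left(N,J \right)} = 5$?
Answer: $980$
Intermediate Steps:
$H{\left(E \right)} = 5$
$H{\left(-3 \right)} \left(144 + 52\right) = 5 \left(144 + 52\right) = 5 \cdot 196 = 980$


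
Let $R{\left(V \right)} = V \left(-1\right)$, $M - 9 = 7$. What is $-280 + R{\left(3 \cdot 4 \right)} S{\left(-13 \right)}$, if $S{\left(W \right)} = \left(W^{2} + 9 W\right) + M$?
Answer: $-1096$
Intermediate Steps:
$M = 16$ ($M = 9 + 7 = 16$)
$R{\left(V \right)} = - V$
$S{\left(W \right)} = 16 + W^{2} + 9 W$ ($S{\left(W \right)} = \left(W^{2} + 9 W\right) + 16 = 16 + W^{2} + 9 W$)
$-280 + R{\left(3 \cdot 4 \right)} S{\left(-13 \right)} = -280 + - 3 \cdot 4 \left(16 + \left(-13\right)^{2} + 9 \left(-13\right)\right) = -280 + \left(-1\right) 12 \left(16 + 169 - 117\right) = -280 - 816 = -1096$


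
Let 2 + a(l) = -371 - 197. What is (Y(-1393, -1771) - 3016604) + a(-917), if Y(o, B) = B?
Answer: -3018945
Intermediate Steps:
a(l) = -570 (a(l) = -2 + (-371 - 197) = -2 - 568 = -570)
(Y(-1393, -1771) - 3016604) + a(-917) = (-1771 - 3016604) - 570 = -3018375 - 570 = -3018945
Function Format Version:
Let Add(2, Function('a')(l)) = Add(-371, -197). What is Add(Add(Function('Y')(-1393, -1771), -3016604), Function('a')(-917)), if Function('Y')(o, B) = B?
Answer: -3018945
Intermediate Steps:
Function('a')(l) = -570 (Function('a')(l) = Add(-2, Add(-371, -197)) = Add(-2, -568) = -570)
Add(Add(Function('Y')(-1393, -1771), -3016604), Function('a')(-917)) = Add(Add(-1771, -3016604), -570) = Add(-3018375, -570) = -3018945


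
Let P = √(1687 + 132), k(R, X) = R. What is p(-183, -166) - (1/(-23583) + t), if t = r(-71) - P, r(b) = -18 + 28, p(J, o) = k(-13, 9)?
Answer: -542408/23583 + √1819 ≈ 19.650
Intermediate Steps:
p(J, o) = -13
r(b) = 10
P = √1819 ≈ 42.650
t = 10 - √1819 ≈ -32.650
p(-183, -166) - (1/(-23583) + t) = -13 - (1/(-23583) + (10 - √1819)) = -13 - (-1/23583 + (10 - √1819)) = -13 - (235829/23583 - √1819) = -13 + (-235829/23583 + √1819) = -542408/23583 + √1819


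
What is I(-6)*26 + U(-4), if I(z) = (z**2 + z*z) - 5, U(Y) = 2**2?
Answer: 1746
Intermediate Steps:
U(Y) = 4
I(z) = -5 + 2*z**2 (I(z) = (z**2 + z**2) - 5 = 2*z**2 - 5 = -5 + 2*z**2)
I(-6)*26 + U(-4) = (-5 + 2*(-6)**2)*26 + 4 = (-5 + 2*36)*26 + 4 = (-5 + 72)*26 + 4 = 67*26 + 4 = 1742 + 4 = 1746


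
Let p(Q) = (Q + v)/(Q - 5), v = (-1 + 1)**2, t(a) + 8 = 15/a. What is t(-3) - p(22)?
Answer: -243/17 ≈ -14.294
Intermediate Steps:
t(a) = -8 + 15/a
v = 0 (v = 0**2 = 0)
p(Q) = Q/(-5 + Q) (p(Q) = (Q + 0)/(Q - 5) = Q/(-5 + Q))
t(-3) - p(22) = (-8 + 15/(-3)) - 22/(-5 + 22) = (-8 + 15*(-1/3)) - 22/17 = (-8 - 5) - 22/17 = -13 - 1*22/17 = -13 - 22/17 = -243/17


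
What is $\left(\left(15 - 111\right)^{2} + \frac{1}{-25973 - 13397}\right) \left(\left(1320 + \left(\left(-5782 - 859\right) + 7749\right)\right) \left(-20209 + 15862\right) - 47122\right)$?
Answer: $- \frac{1923316931679661}{19685} \approx -9.7705 \cdot 10^{10}$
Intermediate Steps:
$\left(\left(15 - 111\right)^{2} + \frac{1}{-25973 - 13397}\right) \left(\left(1320 + \left(\left(-5782 - 859\right) + 7749\right)\right) \left(-20209 + 15862\right) - 47122\right) = \left(\left(-96\right)^{2} + \frac{1}{-39370}\right) \left(\left(1320 + \left(-6641 + 7749\right)\right) \left(-4347\right) - 47122\right) = \left(9216 - \frac{1}{39370}\right) \left(\left(1320 + 1108\right) \left(-4347\right) - 47122\right) = \frac{362833919 \left(2428 \left(-4347\right) - 47122\right)}{39370} = \frac{362833919 \left(-10554516 - 47122\right)}{39370} = \frac{362833919}{39370} \left(-10601638\right) = - \frac{1923316931679661}{19685}$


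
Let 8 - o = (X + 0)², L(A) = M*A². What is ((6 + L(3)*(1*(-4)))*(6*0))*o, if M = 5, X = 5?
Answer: 0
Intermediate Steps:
L(A) = 5*A²
o = -17 (o = 8 - (5 + 0)² = 8 - 1*5² = 8 - 1*25 = 8 - 25 = -17)
((6 + L(3)*(1*(-4)))*(6*0))*o = ((6 + (5*3²)*(1*(-4)))*(6*0))*(-17) = ((6 + (5*9)*(-4))*0)*(-17) = ((6 + 45*(-4))*0)*(-17) = ((6 - 180)*0)*(-17) = -174*0*(-17) = 0*(-17) = 0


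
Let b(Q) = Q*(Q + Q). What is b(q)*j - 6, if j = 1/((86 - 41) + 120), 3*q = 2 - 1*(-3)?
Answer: -1772/297 ≈ -5.9663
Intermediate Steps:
q = 5/3 (q = (2 - 1*(-3))/3 = (2 + 3)/3 = (⅓)*5 = 5/3 ≈ 1.6667)
b(Q) = 2*Q² (b(Q) = Q*(2*Q) = 2*Q²)
j = 1/165 (j = 1/(45 + 120) = 1/165 ≈ 0.0060606)
b(q)*j - 6 = (2*(5/3)²)*(1/165) - 6 = (2*(25/9))*(1/165) - 6 = (50/9)*(1/165) - 6 = 10/297 - 6 = -1772/297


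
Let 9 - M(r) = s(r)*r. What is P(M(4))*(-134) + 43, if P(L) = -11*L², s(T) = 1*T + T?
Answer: 779789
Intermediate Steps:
s(T) = 2*T (s(T) = T + T = 2*T)
M(r) = 9 - 2*r² (M(r) = 9 - 2*r*r = 9 - 2*r²)
P(M(4))*(-134) + 43 = -11*(9 - 2*4²)²*(-134) + 43 = -11*(9 - 2*16)²*(-134) + 43 = -11*(9 - 32)²*(-134) + 43 = -11*(-23)²*(-134) + 43 = -11*529*(-134) + 43 = -5819*(-134) + 43 = 779746 + 43 = 779789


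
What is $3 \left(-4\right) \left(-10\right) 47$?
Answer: $5640$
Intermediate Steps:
$3 \left(-4\right) \left(-10\right) 47 = \left(-12\right) \left(-10\right) 47 = 120 \cdot 47 = 5640$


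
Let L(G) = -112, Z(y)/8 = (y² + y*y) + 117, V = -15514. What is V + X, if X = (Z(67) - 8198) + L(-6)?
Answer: 48936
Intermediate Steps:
Z(y) = 936 + 16*y² (Z(y) = 8*((y² + y*y) + 117) = 8*((y² + y²) + 117) = 8*(2*y² + 117) = 8*(117 + 2*y²) = 936 + 16*y²)
X = 64450 (X = ((936 + 16*67²) - 8198) - 112 = ((936 + 16*4489) - 8198) - 112 = ((936 + 71824) - 8198) - 112 = (72760 - 8198) - 112 = 64562 - 112 = 64450)
V + X = -15514 + 64450 = 48936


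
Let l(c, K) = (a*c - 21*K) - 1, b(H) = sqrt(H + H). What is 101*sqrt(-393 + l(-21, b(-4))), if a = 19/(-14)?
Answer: 101*sqrt(-1462 - 168*I*sqrt(2))/2 ≈ 156.38 - 1937.2*I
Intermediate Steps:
a = -19/14 (a = 19*(-1/14) = -19/14 ≈ -1.3571)
b(H) = sqrt(2)*sqrt(H) (b(H) = sqrt(2*H) = sqrt(2)*sqrt(H))
l(c, K) = -1 - 21*K - 19*c/14 (l(c, K) = (-19*c/14 - 21*K) - 1 = (-21*K - 19*c/14) - 1 = -1 - 21*K - 19*c/14)
101*sqrt(-393 + l(-21, b(-4))) = 101*sqrt(-393 + (-1 - 21*sqrt(2)*sqrt(-4) - 19/14*(-21))) = 101*sqrt(-393 + (-1 - 21*sqrt(2)*2*I + 57/2)) = 101*sqrt(-393 + (-1 - 42*I*sqrt(2) + 57/2)) = 101*sqrt(-393 + (55/2 - 42*I*sqrt(2))) = 101*sqrt(-731/2 - 42*I*sqrt(2))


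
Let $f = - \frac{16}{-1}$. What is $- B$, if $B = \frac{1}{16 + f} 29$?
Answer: $- \frac{29}{32} \approx -0.90625$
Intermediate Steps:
$f = 16$ ($f = \left(-16\right) \left(-1\right) = 16$)
$B = \frac{29}{32}$ ($B = \frac{1}{16 + 16} \cdot 29 = \frac{1}{32} \cdot 29 = \frac{29}{32} \approx 0.90625$)
$- B = \left(-1\right) \frac{29}{32} = - \frac{29}{32}$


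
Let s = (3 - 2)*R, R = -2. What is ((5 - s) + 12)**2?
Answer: 361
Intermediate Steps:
s = -2 (s = (3 - 2)*(-2) = 1*(-2) = -2)
((5 - s) + 12)**2 = ((5 - 1*(-2)) + 12)**2 = ((5 + 2) + 12)**2 = (7 + 12)**2 = 19**2 = 361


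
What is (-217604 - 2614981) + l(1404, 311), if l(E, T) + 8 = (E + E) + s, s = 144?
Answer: -2829641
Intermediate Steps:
l(E, T) = 136 + 2*E (l(E, T) = -8 + ((E + E) + 144) = -8 + (2*E + 144) = -8 + (144 + 2*E) = 136 + 2*E)
(-217604 - 2614981) + l(1404, 311) = (-217604 - 2614981) + (136 + 2*1404) = -2832585 + (136 + 2808) = -2832585 + 2944 = -2829641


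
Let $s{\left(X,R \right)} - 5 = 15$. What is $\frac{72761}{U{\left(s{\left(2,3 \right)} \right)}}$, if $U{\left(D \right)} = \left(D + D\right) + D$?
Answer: $\frac{72761}{60} \approx 1212.7$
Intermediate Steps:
$s{\left(X,R \right)} = 20$ ($s{\left(X,R \right)} = 5 + 15 = 20$)
$U{\left(D \right)} = 3 D$ ($U{\left(D \right)} = 2 D + D = 3 D$)
$\frac{72761}{U{\left(s{\left(2,3 \right)} \right)}} = \frac{72761}{3 \cdot 20} = \frac{72761}{60}$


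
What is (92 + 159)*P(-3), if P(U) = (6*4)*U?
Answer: -18072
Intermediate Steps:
P(U) = 24*U
(92 + 159)*P(-3) = (92 + 159)*(24*(-3)) = 251*(-72) = -18072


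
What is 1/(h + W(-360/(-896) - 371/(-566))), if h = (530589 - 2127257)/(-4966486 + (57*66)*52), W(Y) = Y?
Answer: 134295952/186931035 ≈ 0.71842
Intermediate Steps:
h = 1418/4237 (h = -1596668/(-4966486 + 3762*52) = -1596668/(-4966486 + 195624) = -1596668/(-4770862) = -1596668*(-1/4770862) = 1418/4237 ≈ 0.33467)
1/(h + W(-360/(-896) - 371/(-566))) = 1/(1418/4237 + (-360/(-896) - 371/(-566))) = 1/(1418/4237 + (-360*(-1/896) - 371*(-1/566))) = 1/(1418/4237 + (45/112 + 371/566)) = 1/(1418/4237 + 33511/31696) = 1/(186931035/134295952) = 134295952/186931035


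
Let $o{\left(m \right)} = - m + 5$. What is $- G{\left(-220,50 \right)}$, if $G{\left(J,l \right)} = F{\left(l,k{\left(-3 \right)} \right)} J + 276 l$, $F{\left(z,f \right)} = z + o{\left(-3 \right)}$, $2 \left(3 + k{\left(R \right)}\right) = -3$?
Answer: $-1040$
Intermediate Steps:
$k{\left(R \right)} = - \frac{9}{2}$ ($k{\left(R \right)} = -3 + \frac{1}{2} \left(-3\right) = -3 - \frac{3}{2} = - \frac{9}{2}$)
$o{\left(m \right)} = 5 - m$
$F{\left(z,f \right)} = 8 + z$ ($F{\left(z,f \right)} = z + \left(5 - -3\right) = z + \left(5 + 3\right) = z + 8 = 8 + z$)
$G{\left(J,l \right)} = 276 l + J \left(8 + l\right)$ ($G{\left(J,l \right)} = \left(8 + l\right) J + 276 l = J \left(8 + l\right) + 276 l = 276 l + J \left(8 + l\right)$)
$- G{\left(-220,50 \right)} = - (276 \cdot 50 - 220 \left(8 + 50\right)) = - (13800 - 12760) = \left(-1\right) 1040 = -1040$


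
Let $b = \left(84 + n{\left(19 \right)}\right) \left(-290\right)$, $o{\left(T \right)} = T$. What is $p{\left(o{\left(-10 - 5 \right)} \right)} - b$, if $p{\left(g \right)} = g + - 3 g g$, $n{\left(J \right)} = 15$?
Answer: $28020$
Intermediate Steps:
$b = -28710$ ($b = \left(84 + 15\right) \left(-290\right) = 99 \left(-290\right) = -28710$)
$p{\left(g \right)} = g - 3 g^{2}$
$p{\left(o{\left(-10 - 5 \right)} \right)} - b = \left(-10 - 5\right) \left(1 - 3 \left(-10 - 5\right)\right) - -28710 = - 15 \left(1 - -45\right) + 28710 = - 15 \left(1 + 45\right) + 28710 = \left(-15\right) 46 + 28710 = -690 + 28710 = 28020$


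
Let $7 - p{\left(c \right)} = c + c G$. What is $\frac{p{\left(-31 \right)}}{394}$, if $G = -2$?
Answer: $- \frac{12}{197} \approx -0.060914$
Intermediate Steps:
$p{\left(c \right)} = 7 + c$ ($p{\left(c \right)} = 7 - \left(c + c \left(-2\right)\right) = 7 - \left(c - 2 c\right) = 7 - - c = 7 + c$)
$\frac{p{\left(-31 \right)}}{394} = \frac{7 - 31}{394} = \left(-24\right) \frac{1}{394} = - \frac{12}{197}$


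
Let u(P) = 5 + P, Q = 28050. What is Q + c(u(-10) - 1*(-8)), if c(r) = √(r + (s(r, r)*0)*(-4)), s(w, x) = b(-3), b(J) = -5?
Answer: 28050 + √3 ≈ 28052.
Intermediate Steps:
s(w, x) = -5
c(r) = √r (c(r) = √(r - 5*0*(-4)) = √(r + 0*(-4)) = √(r + 0) = √r)
Q + c(u(-10) - 1*(-8)) = 28050 + √((5 - 10) - 1*(-8)) = 28050 + √(-5 + 8) = 28050 + √3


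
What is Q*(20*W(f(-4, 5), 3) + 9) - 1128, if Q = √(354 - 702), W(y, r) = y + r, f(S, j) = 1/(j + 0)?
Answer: -1128 + 146*I*√87 ≈ -1128.0 + 1361.8*I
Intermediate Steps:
f(S, j) = 1/j
W(y, r) = r + y
Q = 2*I*√87 (Q = √(-348) = 2*I*√87 ≈ 18.655*I)
Q*(20*W(f(-4, 5), 3) + 9) - 1128 = (2*I*√87)*(20*(3 + 1/5) + 9) - 1128 = (2*I*√87)*(20*(3 + ⅕) + 9) - 1128 = (2*I*√87)*(20*(16/5) + 9) - 1128 = (2*I*√87)*(64 + 9) - 1128 = (2*I*√87)*73 - 1128 = 146*I*√87 - 1128 = -1128 + 146*I*√87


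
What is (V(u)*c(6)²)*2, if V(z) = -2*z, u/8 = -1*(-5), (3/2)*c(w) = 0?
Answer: 0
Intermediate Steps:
c(w) = 0 (c(w) = (⅔)*0 = 0)
u = 40 (u = 8*(-1*(-5)) = 8*5 = 40)
(V(u)*c(6)²)*2 = (-2*40*0²)*2 = -80*0*2 = 0*2 = 0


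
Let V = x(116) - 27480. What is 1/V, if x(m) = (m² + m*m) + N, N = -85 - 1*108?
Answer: -1/761 ≈ -0.0013141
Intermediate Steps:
N = -193 (N = -85 - 108 = -193)
x(m) = -193 + 2*m² (x(m) = (m² + m*m) - 193 = (m² + m²) - 193 = 2*m² - 193 = -193 + 2*m²)
V = -761 (V = (-193 + 2*116²) - 27480 = (-193 + 2*13456) - 27480 = (-193 + 26912) - 27480 = 26719 - 27480 = -761)
1/V = 1/(-761) = -1/761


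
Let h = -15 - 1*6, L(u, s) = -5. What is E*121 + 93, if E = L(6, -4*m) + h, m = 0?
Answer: -3053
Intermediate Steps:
h = -21 (h = -15 - 6 = -21)
E = -26 (E = -5 - 21 = -26)
E*121 + 93 = -26*121 + 93 = -3146 + 93 = -3053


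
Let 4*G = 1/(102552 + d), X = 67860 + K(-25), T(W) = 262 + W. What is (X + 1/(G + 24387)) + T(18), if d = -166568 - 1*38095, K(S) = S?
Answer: 678474703884549/9960723827 ≈ 68115.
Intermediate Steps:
d = -204663 (d = -166568 - 38095 = -204663)
X = 67835 (X = 67860 - 25 = 67835)
G = -1/408444 (G = 1/(4*(102552 - 204663)) = (1/4)/(-102111) = (1/4)*(-1/102111) = -1/408444 ≈ -2.4483e-6)
(X + 1/(G + 24387)) + T(18) = (67835 + 1/(-1/408444 + 24387)) + (262 + 18) = (67835 + 1/(9960723827/408444)) + 280 = (67835 + 408444/9960723827) + 280 = 675685701212989/9960723827 + 280 = 678474703884549/9960723827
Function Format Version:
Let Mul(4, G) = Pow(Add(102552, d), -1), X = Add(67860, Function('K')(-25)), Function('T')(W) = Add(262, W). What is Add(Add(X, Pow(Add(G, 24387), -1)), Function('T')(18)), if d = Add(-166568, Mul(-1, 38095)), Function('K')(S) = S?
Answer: Rational(678474703884549, 9960723827) ≈ 68115.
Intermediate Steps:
d = -204663 (d = Add(-166568, -38095) = -204663)
X = 67835 (X = Add(67860, -25) = 67835)
G = Rational(-1, 408444) (G = Mul(Rational(1, 4), Pow(Add(102552, -204663), -1)) = Mul(Rational(1, 4), Pow(-102111, -1)) = Mul(Rational(1, 4), Rational(-1, 102111)) = Rational(-1, 408444) ≈ -2.4483e-6)
Add(Add(X, Pow(Add(G, 24387), -1)), Function('T')(18)) = Add(Add(67835, Pow(Add(Rational(-1, 408444), 24387), -1)), Add(262, 18)) = Add(Add(67835, Pow(Rational(9960723827, 408444), -1)), 280) = Add(Add(67835, Rational(408444, 9960723827)), 280) = Add(Rational(675685701212989, 9960723827), 280) = Rational(678474703884549, 9960723827)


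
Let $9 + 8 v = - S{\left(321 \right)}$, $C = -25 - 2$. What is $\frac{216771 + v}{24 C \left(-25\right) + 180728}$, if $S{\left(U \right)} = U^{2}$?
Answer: $\frac{815559}{787712} \approx 1.0354$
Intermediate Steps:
$C = -27$ ($C = -25 - 2 = -27$)
$v = - \frac{51525}{4}$ ($v = - \frac{9}{8} + \frac{\left(-1\right) 321^{2}}{8} = - \frac{9}{8} + \frac{\left(-1\right) 103041}{8} = - \frac{9}{8} + \frac{1}{8} \left(-103041\right) = - \frac{9}{8} - \frac{103041}{8} = - \frac{51525}{4} \approx -12881.0$)
$\frac{216771 + v}{24 C \left(-25\right) + 180728} = \frac{216771 - \frac{51525}{4}}{24 \left(-27\right) \left(-25\right) + 180728} = \frac{815559}{4 \left(\left(-648\right) \left(-25\right) + 180728\right)} = \frac{815559}{4 \left(16200 + 180728\right)} = \frac{815559}{4 \cdot 196928} = \frac{815559}{4} \cdot \frac{1}{196928} = \frac{815559}{787712}$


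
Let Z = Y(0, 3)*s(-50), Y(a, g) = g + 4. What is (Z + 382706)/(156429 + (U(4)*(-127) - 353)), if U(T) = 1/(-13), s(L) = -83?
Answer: 993525/405823 ≈ 2.4482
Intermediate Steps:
Y(a, g) = 4 + g
U(T) = -1/13
Z = -581 (Z = (4 + 3)*(-83) = 7*(-83) = -581)
(Z + 382706)/(156429 + (U(4)*(-127) - 353)) = (-581 + 382706)/(156429 + (-1/13*(-127) - 353)) = 382125/(156429 + (127/13 - 353)) = 382125/(156429 - 4462/13) = 382125/(2029115/13) = 382125*(13/2029115) = 993525/405823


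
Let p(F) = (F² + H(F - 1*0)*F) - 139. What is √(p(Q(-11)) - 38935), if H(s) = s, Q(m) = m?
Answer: 4*I*√2427 ≈ 197.06*I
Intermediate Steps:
p(F) = -139 + 2*F² (p(F) = (F² + (F - 1*0)*F) - 139 = (F² + (F + 0)*F) - 139 = (F² + F*F) - 139 = (F² + F²) - 139 = 2*F² - 139 = -139 + 2*F²)
√(p(Q(-11)) - 38935) = √((-139 + 2*(-11)²) - 38935) = √((-139 + 2*121) - 38935) = √((-139 + 242) - 38935) = √(103 - 38935) = √(-38832) = 4*I*√2427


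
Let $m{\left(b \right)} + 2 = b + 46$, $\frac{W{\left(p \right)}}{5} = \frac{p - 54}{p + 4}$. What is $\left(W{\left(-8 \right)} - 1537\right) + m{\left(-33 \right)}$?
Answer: $- \frac{2897}{2} \approx -1448.5$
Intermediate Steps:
$W{\left(p \right)} = \frac{5 \left(-54 + p\right)}{4 + p}$ ($W{\left(p \right)} = 5 \frac{p - 54}{p + 4} = 5 \frac{-54 + p}{4 + p} = \frac{5 \left(-54 + p\right)}{4 + p}$)
$m{\left(b \right)} = 44 + b$ ($m{\left(b \right)} = -2 + \left(b + 46\right) = -2 + \left(46 + b\right) = 44 + b$)
$\left(W{\left(-8 \right)} - 1537\right) + m{\left(-33 \right)} = \left(\frac{5 \left(-54 - 8\right)}{4 - 8} - 1537\right) + \left(44 - 33\right) = \left(5 \frac{1}{-4} \left(-62\right) - 1537\right) + 11 = \left(5 \left(- \frac{1}{4}\right) \left(-62\right) - 1537\right) + 11 = \left(\frac{155}{2} - 1537\right) + 11 = - \frac{2919}{2} + 11 = - \frac{2897}{2}$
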